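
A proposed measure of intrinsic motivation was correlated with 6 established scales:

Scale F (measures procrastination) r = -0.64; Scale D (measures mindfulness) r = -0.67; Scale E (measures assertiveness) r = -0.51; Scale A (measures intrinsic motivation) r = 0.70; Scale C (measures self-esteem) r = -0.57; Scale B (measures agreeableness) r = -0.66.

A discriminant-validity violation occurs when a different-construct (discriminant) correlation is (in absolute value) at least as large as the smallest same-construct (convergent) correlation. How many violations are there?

0

Convergent (same construct = intrinsic motivation): Scale A.
Smallest convergent = 0.70. Discriminant |r|: 0.64, 0.67, 0.51, 0.57, 0.66; count ≥ 0.70 → 0.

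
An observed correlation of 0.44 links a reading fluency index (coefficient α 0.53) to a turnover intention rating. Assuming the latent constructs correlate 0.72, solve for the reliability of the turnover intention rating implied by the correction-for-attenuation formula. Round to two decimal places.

0.70

r_true = r_obs / √(r_xx · r_yy) ⇒ 0.72 = 0.44 / √(0.53 · r_yy).
√(0.53 · r_yy) = 0.44 / 0.72 = 0.6111; 0.53 · r_yy = 0.3734; r_yy = 0.3734 / 0.53 ≈ 0.70.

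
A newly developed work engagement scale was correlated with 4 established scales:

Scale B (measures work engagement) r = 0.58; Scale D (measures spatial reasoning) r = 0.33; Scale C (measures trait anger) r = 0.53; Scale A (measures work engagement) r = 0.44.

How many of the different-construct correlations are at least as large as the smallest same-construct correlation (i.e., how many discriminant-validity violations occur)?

1

Convergent (same construct = work engagement): Scale B, Scale A.
Smallest convergent = 0.44. Discriminant values: 0.33, 0.53; count ≥ 0.44 → 1.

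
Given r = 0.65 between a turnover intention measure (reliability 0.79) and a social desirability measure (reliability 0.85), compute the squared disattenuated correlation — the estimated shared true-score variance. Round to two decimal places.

0.63

Disattenuated r = 0.65 / √(0.79 × 0.85) = 0.65 / 0.8195 = 0.7932.
Shared true-score variance = 0.7932² = 0.6292 ≈ 0.63.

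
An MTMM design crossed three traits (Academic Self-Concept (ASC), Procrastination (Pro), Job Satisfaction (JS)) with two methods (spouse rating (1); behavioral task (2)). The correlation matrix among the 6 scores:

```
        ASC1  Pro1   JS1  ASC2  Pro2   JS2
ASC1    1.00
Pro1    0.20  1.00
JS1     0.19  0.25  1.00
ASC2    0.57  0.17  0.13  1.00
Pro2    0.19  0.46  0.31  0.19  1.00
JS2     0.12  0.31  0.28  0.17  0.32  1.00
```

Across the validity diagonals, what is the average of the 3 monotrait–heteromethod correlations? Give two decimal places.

0.44

Convergent values: 0.57, 0.46, 0.28; mean = 1.31/3 = 0.44.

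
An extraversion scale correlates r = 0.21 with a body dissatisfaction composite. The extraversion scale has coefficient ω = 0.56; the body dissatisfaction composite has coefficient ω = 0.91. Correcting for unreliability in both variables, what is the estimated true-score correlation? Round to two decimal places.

r_true = r_obs / √(r_xx · r_yy) = 0.21 / √(0.56 × 0.91) = 0.21 / √0.5096 = 0.21 / 0.7139 ≈ 0.29.

0.29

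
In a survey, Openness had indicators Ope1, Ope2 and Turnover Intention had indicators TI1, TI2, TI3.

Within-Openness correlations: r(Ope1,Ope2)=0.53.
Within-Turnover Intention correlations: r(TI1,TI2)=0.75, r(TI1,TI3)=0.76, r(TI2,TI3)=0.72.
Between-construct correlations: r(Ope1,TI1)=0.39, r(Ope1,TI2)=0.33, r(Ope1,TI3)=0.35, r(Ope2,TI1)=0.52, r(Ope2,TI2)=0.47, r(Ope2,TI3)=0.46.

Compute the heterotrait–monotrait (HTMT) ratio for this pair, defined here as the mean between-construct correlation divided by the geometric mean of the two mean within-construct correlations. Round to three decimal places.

Mean heterotrait r = 2.52/6 = 0.4200.
Mean within-Ope = 0.53/1 = 0.5300; mean within-TI = 2.23/3 = 0.7433.
Geometric mean = √(0.5300 × 0.7433) = 0.6277.
HTMT = 0.4200 / 0.6277 = 0.669.

0.669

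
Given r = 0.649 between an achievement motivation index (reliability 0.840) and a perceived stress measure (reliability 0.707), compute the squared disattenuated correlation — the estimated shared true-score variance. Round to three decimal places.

0.709

Disattenuated r = 0.649 / √(0.840 × 0.707) = 0.649 / 0.7706 = 0.8422.
Shared true-score variance = 0.8422² = 0.7093 ≈ 0.709.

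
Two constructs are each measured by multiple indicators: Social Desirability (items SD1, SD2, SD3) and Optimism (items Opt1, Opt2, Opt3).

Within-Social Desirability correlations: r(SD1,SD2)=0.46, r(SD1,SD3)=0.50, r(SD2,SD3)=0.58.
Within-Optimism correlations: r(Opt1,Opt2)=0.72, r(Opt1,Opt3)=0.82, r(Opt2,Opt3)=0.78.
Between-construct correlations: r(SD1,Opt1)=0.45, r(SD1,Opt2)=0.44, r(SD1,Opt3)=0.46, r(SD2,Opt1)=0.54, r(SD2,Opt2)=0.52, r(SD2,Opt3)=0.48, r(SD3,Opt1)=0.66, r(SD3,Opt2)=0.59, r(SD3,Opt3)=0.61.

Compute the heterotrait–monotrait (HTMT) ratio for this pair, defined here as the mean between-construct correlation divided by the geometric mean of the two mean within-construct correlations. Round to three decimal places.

0.838

Mean heterotrait r = 4.75/9 = 0.5278.
Mean within-SD = 1.54/3 = 0.5133; mean within-Opt = 2.32/3 = 0.7733.
Geometric mean = √(0.5133 × 0.7733) = 0.6300.
HTMT = 0.5278 / 0.6300 = 0.838.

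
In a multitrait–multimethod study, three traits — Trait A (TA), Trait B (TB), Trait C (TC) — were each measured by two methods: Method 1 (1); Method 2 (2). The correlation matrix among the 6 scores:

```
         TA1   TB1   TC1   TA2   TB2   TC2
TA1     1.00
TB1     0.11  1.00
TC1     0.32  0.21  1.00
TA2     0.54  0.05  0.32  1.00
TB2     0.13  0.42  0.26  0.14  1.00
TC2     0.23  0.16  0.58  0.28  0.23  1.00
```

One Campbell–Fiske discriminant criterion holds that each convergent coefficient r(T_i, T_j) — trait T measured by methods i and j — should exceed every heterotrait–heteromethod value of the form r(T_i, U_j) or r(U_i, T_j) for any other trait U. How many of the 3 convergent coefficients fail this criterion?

Each convergent coefficient versus the relevant comparison correlations:
TA (methods 1·2): 0.54 vs {0.13, 0.05, 0.23, 0.32} → pass.
TB (methods 1·2): 0.42 vs {0.05, 0.13, 0.16, 0.26} → pass.
TC (methods 1·2): 0.58 vs {0.32, 0.23, 0.26, 0.16} → pass.
0 of 3 fail.

0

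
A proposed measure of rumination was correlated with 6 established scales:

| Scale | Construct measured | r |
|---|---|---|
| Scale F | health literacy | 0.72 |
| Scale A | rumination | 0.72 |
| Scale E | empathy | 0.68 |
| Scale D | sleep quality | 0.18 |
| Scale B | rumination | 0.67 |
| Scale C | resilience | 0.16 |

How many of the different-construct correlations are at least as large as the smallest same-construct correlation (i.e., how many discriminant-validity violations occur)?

Convergent (same construct = rumination): Scale A, Scale B.
Smallest convergent = 0.67. Discriminant values: 0.72, 0.68, 0.18, 0.16; count ≥ 0.67 → 2.

2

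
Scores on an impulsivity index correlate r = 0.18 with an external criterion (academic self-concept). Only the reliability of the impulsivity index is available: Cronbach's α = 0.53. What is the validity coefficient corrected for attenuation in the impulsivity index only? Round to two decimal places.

0.25

Single correction: r_c = r_obs / √r_xx = 0.18 / √0.53 = 0.18 / 0.7280 ≈ 0.25.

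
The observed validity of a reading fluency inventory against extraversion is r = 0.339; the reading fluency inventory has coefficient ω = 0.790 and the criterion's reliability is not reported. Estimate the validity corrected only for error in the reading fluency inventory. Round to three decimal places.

0.381

Single correction: r_c = r_obs / √r_xx = 0.339 / √0.790 = 0.339 / 0.8888 ≈ 0.381.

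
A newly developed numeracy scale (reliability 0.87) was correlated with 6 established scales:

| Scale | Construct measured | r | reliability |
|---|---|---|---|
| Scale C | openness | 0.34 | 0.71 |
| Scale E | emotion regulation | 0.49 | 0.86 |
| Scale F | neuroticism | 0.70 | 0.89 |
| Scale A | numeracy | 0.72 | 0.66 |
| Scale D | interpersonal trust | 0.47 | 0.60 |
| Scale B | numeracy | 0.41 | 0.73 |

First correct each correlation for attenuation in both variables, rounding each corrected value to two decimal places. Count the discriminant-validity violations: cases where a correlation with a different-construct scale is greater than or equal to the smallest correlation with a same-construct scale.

3

Disattenuated r (r / √(r_scale · r_new)):
  Scale C (disc): 0.34 / √(0.71·0.87) = 0.43
  Scale E (disc): 0.49 / √(0.86·0.87) = 0.57
  Scale F (disc): 0.70 / √(0.89·0.87) = 0.80
  Scale A (conv): 0.72 / √(0.66·0.87) = 0.95
  Scale D (disc): 0.47 / √(0.60·0.87) = 0.65
  Scale B (conv): 0.41 / √(0.73·0.87) = 0.51
Smallest convergent = 0.51. Discriminant values: 0.43, 0.57, 0.80, 0.65; count ≥ 0.51 → 3.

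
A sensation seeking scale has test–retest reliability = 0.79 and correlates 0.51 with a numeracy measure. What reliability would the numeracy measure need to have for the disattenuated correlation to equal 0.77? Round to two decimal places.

0.56

r_true = r_obs / √(r_xx · r_yy) ⇒ 0.77 = 0.51 / √(0.79 · r_yy).
√(0.79 · r_yy) = 0.51 / 0.77 = 0.6623; 0.79 · r_yy = 0.4386; r_yy = 0.4386 / 0.79 ≈ 0.56.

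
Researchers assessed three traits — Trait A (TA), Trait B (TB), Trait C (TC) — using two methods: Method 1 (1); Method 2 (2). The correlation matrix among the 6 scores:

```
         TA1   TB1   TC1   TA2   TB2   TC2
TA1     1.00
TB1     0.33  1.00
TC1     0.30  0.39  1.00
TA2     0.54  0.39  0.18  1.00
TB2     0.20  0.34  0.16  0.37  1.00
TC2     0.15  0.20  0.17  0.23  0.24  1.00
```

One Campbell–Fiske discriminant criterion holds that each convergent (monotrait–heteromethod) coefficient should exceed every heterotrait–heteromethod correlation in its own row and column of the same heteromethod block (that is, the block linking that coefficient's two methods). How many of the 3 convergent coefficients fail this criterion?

2

Each convergent coefficient versus the relevant comparison correlations:
TA (methods 1·2): 0.54 vs {0.20, 0.39, 0.15, 0.18} → pass.
TB (methods 1·2): 0.34 vs {0.39, 0.20, 0.20, 0.16} → fail.
TC (methods 1·2): 0.17 vs {0.18, 0.15, 0.16, 0.20} → fail.
2 of 3 fail.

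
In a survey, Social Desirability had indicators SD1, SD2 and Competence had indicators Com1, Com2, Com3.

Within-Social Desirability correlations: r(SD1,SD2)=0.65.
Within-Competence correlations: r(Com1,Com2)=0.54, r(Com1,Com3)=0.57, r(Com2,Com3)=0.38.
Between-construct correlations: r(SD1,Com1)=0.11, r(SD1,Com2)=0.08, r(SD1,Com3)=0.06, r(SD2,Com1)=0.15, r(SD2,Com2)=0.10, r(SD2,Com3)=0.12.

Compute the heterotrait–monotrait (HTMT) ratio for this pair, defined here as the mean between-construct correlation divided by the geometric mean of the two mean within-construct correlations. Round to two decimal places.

Mean between = 0.62/6 = 0.1033.
Mean within-SD = 0.65/1 = 0.6500; mean within-Com = 1.49/3 = 0.4967.
Geometric mean = √(0.6500 × 0.4967) = 0.5682.
HTMT = 0.1033 / 0.5682 = 0.18.

0.18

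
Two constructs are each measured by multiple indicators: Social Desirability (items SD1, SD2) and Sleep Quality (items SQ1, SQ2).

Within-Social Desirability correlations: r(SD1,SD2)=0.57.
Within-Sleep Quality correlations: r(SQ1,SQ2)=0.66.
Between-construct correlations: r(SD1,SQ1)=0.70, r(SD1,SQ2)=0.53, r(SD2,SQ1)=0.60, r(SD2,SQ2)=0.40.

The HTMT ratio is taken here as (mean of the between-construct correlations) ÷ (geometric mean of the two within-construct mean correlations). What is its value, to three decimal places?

0.909

Between-construct mean = 2.23/4 = 0.5575.
Mean within-SD = 0.57/1 = 0.5700; mean within-SQ = 0.66/1 = 0.6600.
Geometric mean = √(0.5700 × 0.6600) = 0.6134.
HTMT = 0.5575 / 0.6134 = 0.909.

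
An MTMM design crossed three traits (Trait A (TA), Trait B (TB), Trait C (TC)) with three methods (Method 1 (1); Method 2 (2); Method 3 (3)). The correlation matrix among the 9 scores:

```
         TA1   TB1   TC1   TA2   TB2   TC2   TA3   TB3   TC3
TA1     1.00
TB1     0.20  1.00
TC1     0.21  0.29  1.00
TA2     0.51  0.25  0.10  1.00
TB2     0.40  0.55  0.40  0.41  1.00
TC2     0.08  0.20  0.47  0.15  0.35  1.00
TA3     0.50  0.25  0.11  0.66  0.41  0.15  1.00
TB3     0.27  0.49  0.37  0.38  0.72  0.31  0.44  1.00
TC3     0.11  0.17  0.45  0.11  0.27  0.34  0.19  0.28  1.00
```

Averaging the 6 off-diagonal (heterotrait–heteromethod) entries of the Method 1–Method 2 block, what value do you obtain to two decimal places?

HTHM values (method 1 × method 2): 0.40, 0.08, 0.25, 0.20, 0.10, 0.40; mean = 1.43/6 = 0.24.

0.24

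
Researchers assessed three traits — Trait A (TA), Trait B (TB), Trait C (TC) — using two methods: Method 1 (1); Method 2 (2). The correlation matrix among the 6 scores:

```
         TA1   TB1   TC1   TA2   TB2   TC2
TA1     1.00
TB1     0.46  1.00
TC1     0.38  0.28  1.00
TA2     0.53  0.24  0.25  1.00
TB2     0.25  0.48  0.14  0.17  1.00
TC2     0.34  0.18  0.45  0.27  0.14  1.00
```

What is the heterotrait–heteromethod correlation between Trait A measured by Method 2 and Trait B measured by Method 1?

0.24

Different traits and methods: r(TA2, TB1) = 0.24.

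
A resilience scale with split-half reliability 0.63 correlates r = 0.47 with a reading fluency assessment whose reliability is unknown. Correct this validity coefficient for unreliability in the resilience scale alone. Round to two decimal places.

Single correction: r_c = r_obs / √r_xx = 0.47 / √0.63 = 0.47 / 0.7937 ≈ 0.59.

0.59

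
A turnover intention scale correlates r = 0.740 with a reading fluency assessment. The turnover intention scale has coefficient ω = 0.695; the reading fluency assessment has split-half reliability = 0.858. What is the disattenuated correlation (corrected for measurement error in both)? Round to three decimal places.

0.958

r_true = r_obs / √(r_xx · r_yy) = 0.740 / √(0.695 × 0.858) = 0.740 / √0.596310 = 0.740 / 0.7722 ≈ 0.958.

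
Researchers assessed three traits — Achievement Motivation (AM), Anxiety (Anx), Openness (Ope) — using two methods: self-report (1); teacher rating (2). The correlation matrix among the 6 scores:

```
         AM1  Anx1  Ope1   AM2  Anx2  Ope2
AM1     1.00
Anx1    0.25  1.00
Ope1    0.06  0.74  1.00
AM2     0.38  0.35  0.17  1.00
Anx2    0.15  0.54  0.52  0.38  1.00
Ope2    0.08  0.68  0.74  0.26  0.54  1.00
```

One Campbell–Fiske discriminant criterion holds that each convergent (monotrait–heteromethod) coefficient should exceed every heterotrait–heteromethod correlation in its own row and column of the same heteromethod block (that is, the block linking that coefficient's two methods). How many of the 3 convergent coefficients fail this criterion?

1

Each convergent coefficient versus the relevant comparison correlations:
AM (methods 1·2): 0.38 vs {0.15, 0.35, 0.08, 0.17} → pass.
Anx (methods 1·2): 0.54 vs {0.35, 0.15, 0.68, 0.52} → fail.
Ope (methods 1·2): 0.74 vs {0.17, 0.08, 0.52, 0.68} → pass.
1 of 3 fail.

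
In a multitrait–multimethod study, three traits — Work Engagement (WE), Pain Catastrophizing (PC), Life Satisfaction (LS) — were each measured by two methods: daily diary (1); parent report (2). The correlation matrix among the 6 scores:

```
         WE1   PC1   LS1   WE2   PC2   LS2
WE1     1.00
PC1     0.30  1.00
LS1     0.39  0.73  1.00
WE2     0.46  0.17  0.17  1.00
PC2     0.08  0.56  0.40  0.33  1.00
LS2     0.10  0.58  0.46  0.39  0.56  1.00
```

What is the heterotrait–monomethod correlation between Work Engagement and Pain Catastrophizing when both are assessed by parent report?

Different traits, same method: r(WE2, PC2) = 0.33.

0.33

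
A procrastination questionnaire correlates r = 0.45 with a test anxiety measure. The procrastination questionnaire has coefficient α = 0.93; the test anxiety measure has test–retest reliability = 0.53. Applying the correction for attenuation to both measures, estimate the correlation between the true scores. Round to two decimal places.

r_true = r_obs / √(r_xx · r_yy) = 0.45 / √(0.93 × 0.53) = 0.45 / √0.4929 = 0.45 / 0.7021 ≈ 0.64.

0.64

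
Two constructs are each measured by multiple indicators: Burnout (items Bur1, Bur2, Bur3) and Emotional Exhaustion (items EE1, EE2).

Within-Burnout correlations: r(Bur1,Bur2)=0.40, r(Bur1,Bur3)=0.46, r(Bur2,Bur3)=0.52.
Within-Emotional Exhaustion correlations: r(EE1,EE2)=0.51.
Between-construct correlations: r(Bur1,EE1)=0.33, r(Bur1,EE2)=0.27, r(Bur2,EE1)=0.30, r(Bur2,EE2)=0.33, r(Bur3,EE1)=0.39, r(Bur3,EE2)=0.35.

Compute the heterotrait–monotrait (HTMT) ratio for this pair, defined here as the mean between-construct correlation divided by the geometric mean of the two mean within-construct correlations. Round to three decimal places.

Between-construct mean = 1.97/6 = 0.3283.
Mean within-Bur = 1.38/3 = 0.4600; mean within-EE = 0.51/1 = 0.5100.
Geometric mean = √(0.4600 × 0.5100) = 0.4844.
HTMT = 0.3283 / 0.4844 = 0.678.

0.678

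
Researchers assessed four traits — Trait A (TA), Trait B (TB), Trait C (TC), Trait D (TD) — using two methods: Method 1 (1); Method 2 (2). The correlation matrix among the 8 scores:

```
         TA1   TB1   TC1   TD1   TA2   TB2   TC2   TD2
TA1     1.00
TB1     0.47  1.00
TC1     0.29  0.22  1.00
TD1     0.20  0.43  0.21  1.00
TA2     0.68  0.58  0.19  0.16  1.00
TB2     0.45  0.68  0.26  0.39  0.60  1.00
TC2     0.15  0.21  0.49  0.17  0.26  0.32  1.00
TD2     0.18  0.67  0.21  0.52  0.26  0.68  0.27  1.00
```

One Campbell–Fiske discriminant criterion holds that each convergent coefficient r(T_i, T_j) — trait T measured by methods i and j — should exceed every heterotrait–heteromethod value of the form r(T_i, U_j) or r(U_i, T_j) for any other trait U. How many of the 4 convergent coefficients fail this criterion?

Checking each validity diagonal entry against its comparison values:
TA (methods 1·2): 0.68 vs {0.45, 0.58, 0.15, 0.19, 0.18, 0.16} → pass.
TB (methods 1·2): 0.68 vs {0.58, 0.45, 0.21, 0.26, 0.67, 0.39} → pass.
TC (methods 1·2): 0.49 vs {0.19, 0.15, 0.26, 0.21, 0.21, 0.17} → pass.
TD (methods 1·2): 0.52 vs {0.16, 0.18, 0.39, 0.67, 0.17, 0.21} → fail.
1 of 4 fail.

1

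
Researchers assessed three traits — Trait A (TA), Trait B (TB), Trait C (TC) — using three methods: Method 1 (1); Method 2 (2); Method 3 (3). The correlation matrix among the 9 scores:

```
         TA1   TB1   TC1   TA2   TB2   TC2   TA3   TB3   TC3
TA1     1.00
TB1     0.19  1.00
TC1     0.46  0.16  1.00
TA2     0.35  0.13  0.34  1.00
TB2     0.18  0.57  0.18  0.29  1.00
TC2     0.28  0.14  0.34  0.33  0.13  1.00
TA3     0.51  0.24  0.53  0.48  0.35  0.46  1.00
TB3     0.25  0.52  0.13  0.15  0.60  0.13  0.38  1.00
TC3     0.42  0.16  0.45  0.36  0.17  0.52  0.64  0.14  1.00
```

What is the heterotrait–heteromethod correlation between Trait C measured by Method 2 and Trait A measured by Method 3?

0.46

Different traits and methods: r(TC2, TA3) = 0.46.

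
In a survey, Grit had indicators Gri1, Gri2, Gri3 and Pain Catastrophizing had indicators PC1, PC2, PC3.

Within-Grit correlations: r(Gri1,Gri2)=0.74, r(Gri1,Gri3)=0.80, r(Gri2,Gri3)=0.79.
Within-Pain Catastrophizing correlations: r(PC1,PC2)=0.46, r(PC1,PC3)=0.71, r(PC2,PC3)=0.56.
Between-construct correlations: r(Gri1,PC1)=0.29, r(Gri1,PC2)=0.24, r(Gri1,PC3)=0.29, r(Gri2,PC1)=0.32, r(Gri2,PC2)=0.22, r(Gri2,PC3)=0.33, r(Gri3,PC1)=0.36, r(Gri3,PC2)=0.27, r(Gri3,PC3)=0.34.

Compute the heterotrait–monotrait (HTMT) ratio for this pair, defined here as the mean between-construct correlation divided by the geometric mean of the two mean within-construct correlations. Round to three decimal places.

Mean heterotrait r = 2.66/9 = 0.2956.
Mean within-Gri = 2.33/3 = 0.7767; mean within-PC = 1.73/3 = 0.5767.
Geometric mean = √(0.7767 × 0.5767) = 0.6693.
HTMT = 0.2956 / 0.6693 = 0.442.

0.442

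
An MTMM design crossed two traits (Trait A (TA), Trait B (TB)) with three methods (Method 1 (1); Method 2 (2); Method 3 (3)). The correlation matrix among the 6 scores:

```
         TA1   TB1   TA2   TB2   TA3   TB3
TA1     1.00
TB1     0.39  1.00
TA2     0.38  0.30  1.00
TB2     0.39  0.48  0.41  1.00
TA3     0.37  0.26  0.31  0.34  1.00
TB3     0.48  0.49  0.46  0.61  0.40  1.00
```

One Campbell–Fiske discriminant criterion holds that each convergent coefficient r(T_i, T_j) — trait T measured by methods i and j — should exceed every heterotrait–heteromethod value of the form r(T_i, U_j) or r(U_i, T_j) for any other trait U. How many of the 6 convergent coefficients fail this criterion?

Checking each validity diagonal entry against its comparison values:
TA (methods 1·2): 0.38 vs {0.39, 0.30} → fail.
TA (methods 1·3): 0.37 vs {0.48, 0.26} → fail.
TA (methods 2·3): 0.31 vs {0.46, 0.34} → fail.
TB (methods 1·2): 0.48 vs {0.30, 0.39} → pass.
TB (methods 1·3): 0.49 vs {0.26, 0.48} → pass.
TB (methods 2·3): 0.61 vs {0.34, 0.46} → pass.
3 of 6 fail.

3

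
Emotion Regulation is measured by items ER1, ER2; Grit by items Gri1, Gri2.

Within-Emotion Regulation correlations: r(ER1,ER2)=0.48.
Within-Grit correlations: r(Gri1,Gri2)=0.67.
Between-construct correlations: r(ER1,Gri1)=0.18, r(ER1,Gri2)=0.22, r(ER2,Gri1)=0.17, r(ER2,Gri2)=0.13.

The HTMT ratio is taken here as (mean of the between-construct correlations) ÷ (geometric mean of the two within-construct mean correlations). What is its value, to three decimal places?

Mean between = 0.70/4 = 0.1750.
Mean within-ER = 0.48/1 = 0.4800; mean within-Gri = 0.67/1 = 0.6700.
Geometric mean = √(0.4800 × 0.6700) = 0.5671.
HTMT = 0.1750 / 0.5671 = 0.309.

0.309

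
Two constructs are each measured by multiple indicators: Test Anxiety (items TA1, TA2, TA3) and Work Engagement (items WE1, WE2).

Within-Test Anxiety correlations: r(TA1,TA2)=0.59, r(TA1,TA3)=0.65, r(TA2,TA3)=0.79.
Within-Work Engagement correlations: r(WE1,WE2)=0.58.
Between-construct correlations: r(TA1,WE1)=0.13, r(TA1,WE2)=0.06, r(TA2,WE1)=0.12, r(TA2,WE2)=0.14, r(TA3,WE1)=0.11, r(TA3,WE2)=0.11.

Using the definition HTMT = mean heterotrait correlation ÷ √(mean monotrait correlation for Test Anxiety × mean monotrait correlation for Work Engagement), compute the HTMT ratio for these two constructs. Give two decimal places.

Between-construct mean = 0.67/6 = 0.1117.
Mean within-TA = 2.03/3 = 0.6767; mean within-WE = 0.58/1 = 0.5800.
Geometric mean = √(0.6767 × 0.5800) = 0.6265.
HTMT = 0.1117 / 0.6265 = 0.18.

0.18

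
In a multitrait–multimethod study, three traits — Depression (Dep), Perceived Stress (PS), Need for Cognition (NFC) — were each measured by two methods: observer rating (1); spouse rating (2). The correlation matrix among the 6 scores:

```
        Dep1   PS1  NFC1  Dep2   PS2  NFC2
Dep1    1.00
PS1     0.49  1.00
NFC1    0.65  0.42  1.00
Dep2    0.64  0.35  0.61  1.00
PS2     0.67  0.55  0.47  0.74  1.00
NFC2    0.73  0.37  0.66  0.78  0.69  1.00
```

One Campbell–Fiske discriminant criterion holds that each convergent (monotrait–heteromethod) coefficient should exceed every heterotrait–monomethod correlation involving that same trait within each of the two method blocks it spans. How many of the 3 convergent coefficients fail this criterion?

3

Convergent coefficients and their comparison sets:
Dep (methods 1·2): 0.64 vs {0.49, 0.74, 0.65, 0.78} → fail.
PS (methods 1·2): 0.55 vs {0.49, 0.74, 0.42, 0.69} → fail.
NFC (methods 1·2): 0.66 vs {0.65, 0.78, 0.42, 0.69} → fail.
3 of 3 fail.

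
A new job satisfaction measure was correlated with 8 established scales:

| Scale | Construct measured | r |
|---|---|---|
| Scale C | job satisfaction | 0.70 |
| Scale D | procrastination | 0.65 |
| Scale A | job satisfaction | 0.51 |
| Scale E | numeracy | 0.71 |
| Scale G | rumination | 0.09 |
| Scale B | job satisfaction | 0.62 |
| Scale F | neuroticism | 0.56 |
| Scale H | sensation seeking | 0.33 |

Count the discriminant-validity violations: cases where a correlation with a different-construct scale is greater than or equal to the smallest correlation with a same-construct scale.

3

Convergent (same construct = job satisfaction): Scale C, Scale A, Scale B.
Smallest convergent = 0.51. Discriminant values: 0.65, 0.71, 0.09, 0.56, 0.33; count ≥ 0.51 → 3.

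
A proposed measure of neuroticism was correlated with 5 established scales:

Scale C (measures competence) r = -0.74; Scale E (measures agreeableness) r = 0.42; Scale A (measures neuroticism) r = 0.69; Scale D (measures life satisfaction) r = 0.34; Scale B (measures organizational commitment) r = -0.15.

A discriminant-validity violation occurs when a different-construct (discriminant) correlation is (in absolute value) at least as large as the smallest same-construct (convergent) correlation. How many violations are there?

1

Convergent (same construct = neuroticism): Scale A.
Smallest convergent = 0.69. Discriminant |r|: 0.74, 0.42, 0.34, 0.15; count ≥ 0.69 → 1.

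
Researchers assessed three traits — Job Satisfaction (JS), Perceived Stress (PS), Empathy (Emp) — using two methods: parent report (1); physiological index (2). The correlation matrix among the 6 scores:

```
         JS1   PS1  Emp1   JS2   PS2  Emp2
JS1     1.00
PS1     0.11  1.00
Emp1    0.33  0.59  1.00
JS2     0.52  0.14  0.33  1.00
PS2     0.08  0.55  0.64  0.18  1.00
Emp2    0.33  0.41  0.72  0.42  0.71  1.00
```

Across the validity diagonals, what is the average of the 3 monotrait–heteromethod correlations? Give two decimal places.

0.60

Convergent values: 0.52, 0.55, 0.72; mean = 1.79/3 = 0.60.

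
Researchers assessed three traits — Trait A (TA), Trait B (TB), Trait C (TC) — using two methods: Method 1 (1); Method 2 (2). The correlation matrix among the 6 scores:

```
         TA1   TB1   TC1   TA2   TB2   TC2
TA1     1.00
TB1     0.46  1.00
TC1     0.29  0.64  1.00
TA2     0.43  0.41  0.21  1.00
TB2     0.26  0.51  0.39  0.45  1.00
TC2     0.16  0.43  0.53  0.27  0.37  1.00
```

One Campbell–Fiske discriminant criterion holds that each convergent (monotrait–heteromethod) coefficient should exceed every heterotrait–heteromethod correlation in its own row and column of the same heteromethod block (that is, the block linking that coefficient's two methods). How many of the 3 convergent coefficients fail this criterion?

Each convergent coefficient versus the relevant comparison correlations:
TA (methods 1·2): 0.43 vs {0.26, 0.41, 0.16, 0.21} → pass.
TB (methods 1·2): 0.51 vs {0.41, 0.26, 0.43, 0.39} → pass.
TC (methods 1·2): 0.53 vs {0.21, 0.16, 0.39, 0.43} → pass.
0 of 3 fail.

0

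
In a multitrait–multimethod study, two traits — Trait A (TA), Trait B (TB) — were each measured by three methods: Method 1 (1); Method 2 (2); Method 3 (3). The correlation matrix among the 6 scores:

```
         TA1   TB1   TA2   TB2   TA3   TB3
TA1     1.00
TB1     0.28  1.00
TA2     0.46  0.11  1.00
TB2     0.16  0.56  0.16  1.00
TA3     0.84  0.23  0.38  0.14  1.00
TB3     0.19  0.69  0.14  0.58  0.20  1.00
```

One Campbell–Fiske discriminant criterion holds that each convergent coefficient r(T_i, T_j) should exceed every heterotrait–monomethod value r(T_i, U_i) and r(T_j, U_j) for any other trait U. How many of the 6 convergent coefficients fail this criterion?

0

Convergent coefficients and their comparison sets:
TA (methods 1·2): 0.46 vs {0.28, 0.16} → pass.
TA (methods 1·3): 0.84 vs {0.28, 0.20} → pass.
TA (methods 2·3): 0.38 vs {0.16, 0.20} → pass.
TB (methods 1·2): 0.56 vs {0.28, 0.16} → pass.
TB (methods 1·3): 0.69 vs {0.28, 0.20} → pass.
TB (methods 2·3): 0.58 vs {0.16, 0.20} → pass.
0 of 6 fail.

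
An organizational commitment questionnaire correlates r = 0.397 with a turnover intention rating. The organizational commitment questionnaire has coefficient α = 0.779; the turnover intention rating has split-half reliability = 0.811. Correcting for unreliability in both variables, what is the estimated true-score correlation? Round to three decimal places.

0.499

r_true = r_obs / √(r_xx · r_yy) = 0.397 / √(0.779 × 0.811) = 0.397 / √0.631769 = 0.397 / 0.7948 ≈ 0.499.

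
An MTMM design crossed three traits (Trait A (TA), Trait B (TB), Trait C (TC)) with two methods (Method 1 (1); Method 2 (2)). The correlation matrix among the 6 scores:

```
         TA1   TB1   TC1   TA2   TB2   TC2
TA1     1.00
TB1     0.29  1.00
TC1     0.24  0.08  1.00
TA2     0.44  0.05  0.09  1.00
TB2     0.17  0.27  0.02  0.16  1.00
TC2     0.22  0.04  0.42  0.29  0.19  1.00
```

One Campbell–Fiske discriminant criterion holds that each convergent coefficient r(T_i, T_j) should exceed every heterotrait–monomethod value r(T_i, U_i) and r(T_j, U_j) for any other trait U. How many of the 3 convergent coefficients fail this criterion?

Checking each validity diagonal entry against its comparison values:
TA (methods 1·2): 0.44 vs {0.29, 0.16, 0.24, 0.29} → pass.
TB (methods 1·2): 0.27 vs {0.29, 0.16, 0.08, 0.19} → fail.
TC (methods 1·2): 0.42 vs {0.24, 0.29, 0.08, 0.19} → pass.
1 of 3 fail.

1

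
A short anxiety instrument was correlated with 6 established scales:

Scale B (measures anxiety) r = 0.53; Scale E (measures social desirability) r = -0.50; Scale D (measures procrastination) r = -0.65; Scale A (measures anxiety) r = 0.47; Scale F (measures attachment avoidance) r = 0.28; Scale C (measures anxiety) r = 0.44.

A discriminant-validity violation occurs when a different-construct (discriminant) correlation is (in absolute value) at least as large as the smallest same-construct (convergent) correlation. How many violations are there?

2

Convergent (same construct = anxiety): Scale B, Scale A, Scale C.
Smallest convergent = 0.44. Discriminant |r|: 0.50, 0.65, 0.28; count ≥ 0.44 → 2.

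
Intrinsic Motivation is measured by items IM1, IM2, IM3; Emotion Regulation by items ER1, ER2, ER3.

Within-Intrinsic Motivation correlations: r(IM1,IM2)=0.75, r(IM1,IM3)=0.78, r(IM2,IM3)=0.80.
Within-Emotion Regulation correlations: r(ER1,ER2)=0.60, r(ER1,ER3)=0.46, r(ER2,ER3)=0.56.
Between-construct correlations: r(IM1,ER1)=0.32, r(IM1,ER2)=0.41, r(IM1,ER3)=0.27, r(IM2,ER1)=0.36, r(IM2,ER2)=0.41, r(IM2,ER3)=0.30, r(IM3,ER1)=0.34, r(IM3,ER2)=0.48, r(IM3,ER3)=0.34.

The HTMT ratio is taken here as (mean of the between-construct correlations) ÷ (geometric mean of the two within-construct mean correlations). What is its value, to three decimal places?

Mean between = 3.23/9 = 0.3589.
Mean within-IM = 2.33/3 = 0.7767; mean within-ER = 1.62/3 = 0.5400.
Geometric mean = √(0.7767 × 0.5400) = 0.6476.
HTMT = 0.3589 / 0.6476 = 0.554.

0.554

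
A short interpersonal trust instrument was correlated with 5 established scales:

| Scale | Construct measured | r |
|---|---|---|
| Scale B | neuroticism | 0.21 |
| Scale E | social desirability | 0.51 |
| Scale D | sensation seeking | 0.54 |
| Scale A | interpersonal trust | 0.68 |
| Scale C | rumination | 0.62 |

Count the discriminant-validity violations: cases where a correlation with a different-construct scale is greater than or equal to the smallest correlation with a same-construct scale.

Convergent (same construct = interpersonal trust): Scale A.
Smallest convergent = 0.68. Discriminant values: 0.21, 0.51, 0.54, 0.62; count ≥ 0.68 → 0.

0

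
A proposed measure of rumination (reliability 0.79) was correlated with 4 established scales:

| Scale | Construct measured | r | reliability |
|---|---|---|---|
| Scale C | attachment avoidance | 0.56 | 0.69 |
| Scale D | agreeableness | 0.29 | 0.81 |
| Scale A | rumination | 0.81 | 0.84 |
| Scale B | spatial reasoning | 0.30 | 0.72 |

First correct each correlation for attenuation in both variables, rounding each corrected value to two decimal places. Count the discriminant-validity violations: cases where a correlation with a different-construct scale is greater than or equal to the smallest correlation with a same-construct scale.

Disattenuated r (r / √(r_scale · r_new)):
  Scale C (disc): 0.56 / √(0.69·0.79) = 0.76
  Scale D (disc): 0.29 / √(0.81·0.79) = 0.36
  Scale A (conv): 0.81 / √(0.84·0.79) = 0.99
  Scale B (disc): 0.30 / √(0.72·0.79) = 0.40
Smallest convergent = 0.99. Discriminant values: 0.76, 0.36, 0.40; count ≥ 0.99 → 0.

0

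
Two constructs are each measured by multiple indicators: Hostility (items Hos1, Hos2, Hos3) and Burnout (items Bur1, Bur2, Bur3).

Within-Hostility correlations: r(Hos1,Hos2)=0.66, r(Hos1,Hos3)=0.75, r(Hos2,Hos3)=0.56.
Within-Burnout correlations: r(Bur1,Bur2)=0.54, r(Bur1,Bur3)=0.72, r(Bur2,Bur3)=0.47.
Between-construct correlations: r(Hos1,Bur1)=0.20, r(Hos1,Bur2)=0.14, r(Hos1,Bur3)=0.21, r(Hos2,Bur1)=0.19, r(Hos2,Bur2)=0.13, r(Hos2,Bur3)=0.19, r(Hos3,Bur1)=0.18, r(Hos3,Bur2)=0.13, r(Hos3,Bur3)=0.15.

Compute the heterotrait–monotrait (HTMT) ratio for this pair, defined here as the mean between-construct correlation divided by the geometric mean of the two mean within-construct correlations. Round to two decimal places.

Mean between = 1.52/9 = 0.1689.
Mean within-Hos = 1.97/3 = 0.6567; mean within-Bur = 1.73/3 = 0.5767.
Geometric mean = √(0.6567 × 0.5767) = 0.6154.
HTMT = 0.1689 / 0.6154 = 0.27.

0.27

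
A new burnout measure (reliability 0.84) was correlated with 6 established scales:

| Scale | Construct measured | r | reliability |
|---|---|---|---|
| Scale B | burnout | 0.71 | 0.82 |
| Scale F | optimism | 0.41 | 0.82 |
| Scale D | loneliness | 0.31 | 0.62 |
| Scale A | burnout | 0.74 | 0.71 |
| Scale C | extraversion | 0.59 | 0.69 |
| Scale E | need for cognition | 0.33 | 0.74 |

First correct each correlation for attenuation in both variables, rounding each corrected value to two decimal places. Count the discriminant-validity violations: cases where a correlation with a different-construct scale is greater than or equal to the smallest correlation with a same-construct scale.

0

Disattenuated r (r / √(r_scale · r_new)):
  Scale B (conv): 0.71 / √(0.82·0.84) = 0.86
  Scale F (disc): 0.41 / √(0.82·0.84) = 0.49
  Scale D (disc): 0.31 / √(0.62·0.84) = 0.43
  Scale A (conv): 0.74 / √(0.71·0.84) = 0.96
  Scale C (disc): 0.59 / √(0.69·0.84) = 0.77
  Scale E (disc): 0.33 / √(0.74·0.84) = 0.42
Smallest convergent = 0.86. Discriminant values: 0.49, 0.43, 0.77, 0.42; count ≥ 0.86 → 0.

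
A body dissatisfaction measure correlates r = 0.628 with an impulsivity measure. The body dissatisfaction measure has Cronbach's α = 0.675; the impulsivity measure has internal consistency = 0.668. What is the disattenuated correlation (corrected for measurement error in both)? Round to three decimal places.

r_true = r_obs / √(r_xx · r_yy) = 0.628 / √(0.675 × 0.668) = 0.628 / √0.450900 = 0.628 / 0.6715 ≈ 0.935.

0.935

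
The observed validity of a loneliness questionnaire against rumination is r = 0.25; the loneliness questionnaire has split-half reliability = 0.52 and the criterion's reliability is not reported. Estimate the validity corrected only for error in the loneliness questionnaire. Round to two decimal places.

Single correction: r_c = r_obs / √r_xx = 0.25 / √0.52 = 0.25 / 0.7211 ≈ 0.35.

0.35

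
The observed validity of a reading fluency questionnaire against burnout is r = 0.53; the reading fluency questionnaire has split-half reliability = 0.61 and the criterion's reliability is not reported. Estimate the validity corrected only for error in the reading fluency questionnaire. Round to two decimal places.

Single correction: r_c = r_obs / √r_xx = 0.53 / √0.61 = 0.53 / 0.7810 ≈ 0.68.

0.68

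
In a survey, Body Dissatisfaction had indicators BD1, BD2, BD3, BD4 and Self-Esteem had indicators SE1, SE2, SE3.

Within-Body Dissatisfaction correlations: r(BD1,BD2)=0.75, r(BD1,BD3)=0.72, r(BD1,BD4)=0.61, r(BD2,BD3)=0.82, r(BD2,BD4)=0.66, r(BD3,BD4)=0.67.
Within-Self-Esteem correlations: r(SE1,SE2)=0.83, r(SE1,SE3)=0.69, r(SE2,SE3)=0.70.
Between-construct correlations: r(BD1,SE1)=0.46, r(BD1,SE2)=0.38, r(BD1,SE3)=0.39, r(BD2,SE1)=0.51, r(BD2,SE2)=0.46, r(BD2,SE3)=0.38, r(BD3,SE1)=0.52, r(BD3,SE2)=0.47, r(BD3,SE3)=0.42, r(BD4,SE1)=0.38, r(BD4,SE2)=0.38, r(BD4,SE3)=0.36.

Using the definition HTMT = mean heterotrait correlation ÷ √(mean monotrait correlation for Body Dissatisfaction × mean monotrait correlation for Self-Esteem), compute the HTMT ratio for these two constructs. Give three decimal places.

0.590

Mean heterotrait r = 5.11/12 = 0.4258.
Mean within-BD = 4.23/6 = 0.7050; mean within-SE = 2.22/3 = 0.7400.
Geometric mean = √(0.7050 × 0.7400) = 0.7223.
HTMT = 0.4258 / 0.7223 = 0.590.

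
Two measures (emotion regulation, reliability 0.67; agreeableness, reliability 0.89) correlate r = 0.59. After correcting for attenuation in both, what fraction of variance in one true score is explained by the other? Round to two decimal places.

Disattenuated r = 0.59 / √(0.67 × 0.89) = 0.59 / 0.7722 = 0.7641.
Shared true-score variance = 0.7641² = 0.5838 ≈ 0.58.

0.58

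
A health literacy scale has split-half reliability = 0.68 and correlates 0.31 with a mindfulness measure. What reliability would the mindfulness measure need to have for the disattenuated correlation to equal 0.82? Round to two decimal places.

r_true = r_obs / √(r_xx · r_yy) ⇒ 0.82 = 0.31 / √(0.68 · r_yy).
√(0.68 · r_yy) = 0.31 / 0.82 = 0.3780; 0.68 · r_yy = 0.1429; r_yy = 0.1429 / 0.68 ≈ 0.21.

0.21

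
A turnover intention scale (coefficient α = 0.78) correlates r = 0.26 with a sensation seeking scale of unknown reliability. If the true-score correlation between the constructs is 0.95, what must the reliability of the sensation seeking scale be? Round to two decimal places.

0.10

r_true = r_obs / √(r_xx · r_yy) ⇒ 0.95 = 0.26 / √(0.78 · r_yy).
√(0.78 · r_yy) = 0.26 / 0.95 = 0.2737; 0.78 · r_yy = 0.0749; r_yy = 0.0749 / 0.78 ≈ 0.10.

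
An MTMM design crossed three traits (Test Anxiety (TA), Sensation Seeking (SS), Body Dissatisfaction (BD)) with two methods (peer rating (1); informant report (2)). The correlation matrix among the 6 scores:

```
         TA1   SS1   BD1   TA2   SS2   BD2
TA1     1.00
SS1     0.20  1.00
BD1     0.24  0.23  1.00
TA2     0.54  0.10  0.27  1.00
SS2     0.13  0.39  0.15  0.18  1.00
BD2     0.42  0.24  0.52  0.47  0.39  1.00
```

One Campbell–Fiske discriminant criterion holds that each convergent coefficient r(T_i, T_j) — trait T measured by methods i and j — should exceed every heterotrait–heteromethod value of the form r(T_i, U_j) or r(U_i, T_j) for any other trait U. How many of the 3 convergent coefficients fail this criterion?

0

Each convergent coefficient versus the relevant comparison correlations:
TA (methods 1·2): 0.54 vs {0.13, 0.10, 0.42, 0.27} → pass.
SS (methods 1·2): 0.39 vs {0.10, 0.13, 0.24, 0.15} → pass.
BD (methods 1·2): 0.52 vs {0.27, 0.42, 0.15, 0.24} → pass.
0 of 3 fail.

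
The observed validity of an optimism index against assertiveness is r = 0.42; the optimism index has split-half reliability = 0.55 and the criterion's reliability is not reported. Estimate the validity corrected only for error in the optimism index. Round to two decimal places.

0.57

Single correction: r_c = r_obs / √r_xx = 0.42 / √0.55 = 0.42 / 0.7416 ≈ 0.57.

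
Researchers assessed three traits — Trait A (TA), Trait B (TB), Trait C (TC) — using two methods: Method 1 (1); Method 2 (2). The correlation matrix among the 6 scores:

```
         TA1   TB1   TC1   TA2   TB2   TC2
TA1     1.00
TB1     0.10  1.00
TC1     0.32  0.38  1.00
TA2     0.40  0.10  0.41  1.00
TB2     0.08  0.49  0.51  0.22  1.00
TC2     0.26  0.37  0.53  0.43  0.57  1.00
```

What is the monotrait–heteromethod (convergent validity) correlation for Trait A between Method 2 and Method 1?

Same trait (TA), different methods: r(TA2, TA1) = 0.40.

0.40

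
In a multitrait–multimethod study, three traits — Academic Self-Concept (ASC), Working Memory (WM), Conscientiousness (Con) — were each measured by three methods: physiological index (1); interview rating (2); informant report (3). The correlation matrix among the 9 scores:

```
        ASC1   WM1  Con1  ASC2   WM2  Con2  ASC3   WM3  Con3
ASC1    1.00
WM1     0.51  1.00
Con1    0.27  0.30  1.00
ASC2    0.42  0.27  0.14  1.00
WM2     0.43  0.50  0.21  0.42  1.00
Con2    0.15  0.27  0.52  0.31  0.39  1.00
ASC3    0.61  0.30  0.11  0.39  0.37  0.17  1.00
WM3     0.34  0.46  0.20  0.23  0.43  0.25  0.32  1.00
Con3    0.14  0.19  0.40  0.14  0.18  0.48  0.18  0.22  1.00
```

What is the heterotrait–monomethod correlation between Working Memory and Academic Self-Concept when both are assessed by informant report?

0.32

Different traits, same method: r(WM3, ASC3) = 0.32.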